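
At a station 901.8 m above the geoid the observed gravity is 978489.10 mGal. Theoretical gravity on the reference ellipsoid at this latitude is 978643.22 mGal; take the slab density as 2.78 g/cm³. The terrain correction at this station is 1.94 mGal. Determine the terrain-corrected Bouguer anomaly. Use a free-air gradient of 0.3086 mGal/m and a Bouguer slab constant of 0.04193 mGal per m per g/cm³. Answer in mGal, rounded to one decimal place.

Free-air correction = 0.3086 × 901.8 = 278.30 mGal
Free-air anomaly = 978489.10 − 978643.22 + (278.30) = 124.18 mGal
Bouguer slab correction = 0.04193 × 2.78 × 901.8 = 105.12 mGal
Simple Bouguer anomaly = 124.18 − (105.12) = 19.06 mGal
Complete Bouguer anomaly = 19.06 + 1.94 = 21.00 mGal

21.0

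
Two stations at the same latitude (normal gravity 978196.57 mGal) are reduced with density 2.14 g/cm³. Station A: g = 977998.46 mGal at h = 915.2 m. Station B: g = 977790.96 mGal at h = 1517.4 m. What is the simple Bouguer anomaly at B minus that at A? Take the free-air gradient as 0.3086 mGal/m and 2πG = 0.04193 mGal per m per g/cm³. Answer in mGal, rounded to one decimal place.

Δg_SB(A) = 977998.46 − 978196.57 + 0.3086×915.2 − 0.04193×2.14×915.2 = 2.20 mGal
Δg_SB(B) = 977790.96 − 978196.57 + 0.3086×1517.4 − 0.04193×2.14×1517.4 = -73.50 mGal
Difference = -73.50 − (2.20) = -75.70 mGal

-75.7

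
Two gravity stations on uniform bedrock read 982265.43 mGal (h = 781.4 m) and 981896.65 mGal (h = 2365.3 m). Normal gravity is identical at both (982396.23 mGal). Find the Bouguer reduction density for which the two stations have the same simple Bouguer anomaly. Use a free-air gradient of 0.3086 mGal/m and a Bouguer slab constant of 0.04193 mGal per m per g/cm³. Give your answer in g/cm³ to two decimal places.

1.81

Δg_obs = 981896.65 − 982265.43 = -368.78 mGal over Δh = 2365.3 − 781.4 = 1583.9 m
Equal Bouguer anomalies ⇒ Δg_obs + (0.3086 − 0.04193ρ)·Δh = 0
0.3086 − 0.04193ρ = −Δg_obs/Δh = 0.23283
ρ = (0.3086 − 0.23283) / 0.04193 = 1.81 g/cm³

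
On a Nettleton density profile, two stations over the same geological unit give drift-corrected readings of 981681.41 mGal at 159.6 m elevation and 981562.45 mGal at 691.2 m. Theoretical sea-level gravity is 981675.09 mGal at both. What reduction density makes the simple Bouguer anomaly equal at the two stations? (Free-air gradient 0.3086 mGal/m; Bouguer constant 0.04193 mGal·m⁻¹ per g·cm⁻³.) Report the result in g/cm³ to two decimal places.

Δg_obs = 981562.45 − 981681.41 = -118.96 mGal over Δh = 691.2 − 159.6 = 531.6 m
Equal Bouguer anomalies ⇒ Δg_obs + (0.3086 − 0.04193ρ)·Δh = 0
0.3086 − 0.04193ρ = −Δg_obs/Δh = 0.22378
ρ = (0.3086 − 0.22378) / 0.04193 = 2.02 g/cm³

2.02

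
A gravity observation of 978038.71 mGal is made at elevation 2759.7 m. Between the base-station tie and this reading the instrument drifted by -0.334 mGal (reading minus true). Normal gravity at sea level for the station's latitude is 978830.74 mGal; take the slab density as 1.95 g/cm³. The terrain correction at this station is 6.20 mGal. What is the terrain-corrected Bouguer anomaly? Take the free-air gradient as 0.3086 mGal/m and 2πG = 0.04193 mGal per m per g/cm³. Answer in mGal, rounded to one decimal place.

-159.5

Drift-corrected reading = 978038.71 − (-0.334) = 978039.044 mGal
Free-air correction = 0.3086 × 2759.7 = 851.64 mGal
Free-air anomaly = 978039.044 − 978830.74 + (851.64) = 59.944 mGal
Bouguer slab correction = 0.04193 × 1.95 × 2759.7 = 225.64 mGal
Simple Bouguer anomaly = 59.944 − (225.64) = -165.696 mGal
Complete Bouguer anomaly = -165.696 + 6.20 = -159.496 mGal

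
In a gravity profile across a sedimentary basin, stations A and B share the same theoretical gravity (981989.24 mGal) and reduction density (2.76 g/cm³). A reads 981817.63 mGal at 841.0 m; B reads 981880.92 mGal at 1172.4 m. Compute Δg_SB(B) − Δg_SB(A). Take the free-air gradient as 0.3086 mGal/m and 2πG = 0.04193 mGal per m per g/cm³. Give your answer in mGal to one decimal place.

127.2

Δg_SB(A) = 981817.63 − 981989.24 + 0.3086×841.0 − 0.04193×2.76×841.0 = -9.40 mGal
Δg_SB(B) = 981880.92 − 981989.24 + 0.3086×1172.4 − 0.04193×2.76×1172.4 = 117.80 mGal
Difference = 117.80 − (-9.40) = 127.20 mGal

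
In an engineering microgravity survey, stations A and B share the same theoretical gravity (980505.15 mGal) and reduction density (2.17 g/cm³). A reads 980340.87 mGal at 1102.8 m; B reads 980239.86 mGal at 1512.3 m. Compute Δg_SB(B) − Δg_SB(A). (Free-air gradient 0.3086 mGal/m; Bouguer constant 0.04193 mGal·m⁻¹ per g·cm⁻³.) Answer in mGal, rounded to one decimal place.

Δg_SB(A) = 980340.87 − 980505.15 + 0.3086×1102.8 − 0.04193×2.17×1102.8 = 75.70 mGal
Δg_SB(B) = 980239.86 − 980505.15 + 0.3086×1512.3 − 0.04193×2.17×1512.3 = 63.80 mGal
Difference = 63.80 − (75.70) = -11.90 mGal

-11.9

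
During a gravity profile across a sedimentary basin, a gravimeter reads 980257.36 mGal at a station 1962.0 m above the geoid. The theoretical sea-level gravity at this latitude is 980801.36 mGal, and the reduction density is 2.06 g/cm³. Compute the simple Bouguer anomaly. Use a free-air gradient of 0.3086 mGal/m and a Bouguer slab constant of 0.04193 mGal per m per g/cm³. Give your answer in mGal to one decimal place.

-108.0

Free-air correction = 0.3086 × 1962.0 = 605.47 mGal
Free-air anomaly = 980257.36 − 980801.36 + (605.47) = 61.47 mGal
Bouguer slab correction = 0.04193 × 2.06 × 1962.0 = 169.47 mGal
Simple Bouguer anomaly = 61.47 − (169.47) = -108.00 mGal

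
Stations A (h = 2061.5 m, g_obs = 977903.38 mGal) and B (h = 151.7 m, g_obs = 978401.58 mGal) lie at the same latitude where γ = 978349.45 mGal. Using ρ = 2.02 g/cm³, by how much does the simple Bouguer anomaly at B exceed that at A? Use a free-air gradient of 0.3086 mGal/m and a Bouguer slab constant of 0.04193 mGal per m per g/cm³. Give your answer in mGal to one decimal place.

Δg_SB(A) = 977903.38 − 978349.45 + 0.3086×2061.5 − 0.04193×2.02×2061.5 = 15.50 mGal
Δg_SB(B) = 978401.58 − 978349.45 + 0.3086×151.7 − 0.04193×2.02×151.7 = 86.10 mGal
Difference = 86.10 − (15.50) = 70.60 mGal

70.6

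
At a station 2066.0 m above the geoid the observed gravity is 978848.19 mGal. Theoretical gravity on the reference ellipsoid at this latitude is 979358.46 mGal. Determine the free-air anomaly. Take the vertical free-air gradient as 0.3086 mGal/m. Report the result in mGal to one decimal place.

127.3

Free-air correction = 0.3086 × 2066.0 = 637.57 mGal
Free-air anomaly = 978848.19 − 979358.46 + (637.57) = 127.30 mGal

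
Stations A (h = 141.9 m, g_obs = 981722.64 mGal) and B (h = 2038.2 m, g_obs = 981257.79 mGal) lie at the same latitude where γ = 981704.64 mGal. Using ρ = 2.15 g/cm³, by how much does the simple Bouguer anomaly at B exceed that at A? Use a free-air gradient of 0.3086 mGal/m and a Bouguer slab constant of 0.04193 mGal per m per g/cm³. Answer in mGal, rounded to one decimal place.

-50.6

Δg_SB(A) = 981722.64 − 981704.64 + 0.3086×141.9 − 0.04193×2.15×141.9 = 49.00 mGal
Δg_SB(B) = 981257.79 − 981704.64 + 0.3086×2038.2 − 0.04193×2.15×2038.2 = -1.60 mGal
Difference = -1.60 − (49.00) = -50.60 mGal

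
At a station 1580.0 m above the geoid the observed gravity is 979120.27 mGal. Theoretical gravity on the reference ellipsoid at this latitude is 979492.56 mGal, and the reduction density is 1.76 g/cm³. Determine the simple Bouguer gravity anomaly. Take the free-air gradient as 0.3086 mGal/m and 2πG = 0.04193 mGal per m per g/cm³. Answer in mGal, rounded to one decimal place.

-1.3

Free-air correction = 0.3086 × 1580.0 = 487.59 mGal
Free-air anomaly = 979120.27 − 979492.56 + (487.59) = 115.30 mGal
Bouguer slab correction = 0.04193 × 1.76 × 1580.0 = 116.60 mGal
Simple Bouguer anomaly = 115.30 − (116.60) = -1.30 mGal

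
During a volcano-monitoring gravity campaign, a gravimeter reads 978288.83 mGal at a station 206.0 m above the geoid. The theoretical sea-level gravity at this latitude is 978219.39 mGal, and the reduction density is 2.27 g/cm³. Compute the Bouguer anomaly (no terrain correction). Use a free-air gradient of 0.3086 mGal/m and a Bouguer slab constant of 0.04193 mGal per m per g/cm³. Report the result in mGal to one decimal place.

Free-air correction = 0.3086 × 206.0 = 63.57 mGal
Free-air anomaly = 978288.83 − 978219.39 + (63.57) = 133.01 mGal
Bouguer slab correction = 0.04193 × 2.27 × 206.0 = 19.61 mGal
Simple Bouguer anomaly = 133.01 − (19.61) = 113.40 mGal

113.4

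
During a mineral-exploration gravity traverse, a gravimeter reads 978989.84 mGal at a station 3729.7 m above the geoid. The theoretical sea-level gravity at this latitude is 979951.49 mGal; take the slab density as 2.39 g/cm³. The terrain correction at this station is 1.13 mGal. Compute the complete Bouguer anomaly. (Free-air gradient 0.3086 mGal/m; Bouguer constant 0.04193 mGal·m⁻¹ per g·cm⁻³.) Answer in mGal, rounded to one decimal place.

Free-air correction = 0.3086 × 3729.7 = 1150.99 mGal
Free-air anomaly = 978989.84 − 979951.49 + (1150.99) = 189.34 mGal
Bouguer slab correction = 0.04193 × 2.39 × 3729.7 = 373.76 mGal
Simple Bouguer anomaly = 189.34 − (373.76) = -184.42 mGal
Complete Bouguer anomaly = -184.42 + 1.13 = -183.29 mGal

-183.3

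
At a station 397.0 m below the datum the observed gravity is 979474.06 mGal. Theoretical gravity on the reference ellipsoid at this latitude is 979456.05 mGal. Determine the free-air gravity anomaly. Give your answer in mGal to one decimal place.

Free-air correction = 0.3086 × -397.0 = -122.51 mGal
Free-air anomaly = 979474.06 − 979456.05 + (-122.51) = -104.50 mGal

-104.5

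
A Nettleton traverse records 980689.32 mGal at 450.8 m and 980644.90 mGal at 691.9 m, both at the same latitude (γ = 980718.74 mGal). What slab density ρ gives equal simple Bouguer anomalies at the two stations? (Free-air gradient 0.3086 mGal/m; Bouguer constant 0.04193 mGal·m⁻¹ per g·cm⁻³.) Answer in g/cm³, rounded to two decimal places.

2.97

Δg_obs = 980644.90 − 980689.32 = -44.42 mGal over Δh = 691.9 − 450.8 = 241.1 m
Equal Bouguer anomalies ⇒ Δg_obs + (0.3086 − 0.04193ρ)·Δh = 0
0.3086 − 0.04193ρ = −Δg_obs/Δh = 0.18424
ρ = (0.3086 − 0.18424) / 0.04193 = 2.97 g/cm³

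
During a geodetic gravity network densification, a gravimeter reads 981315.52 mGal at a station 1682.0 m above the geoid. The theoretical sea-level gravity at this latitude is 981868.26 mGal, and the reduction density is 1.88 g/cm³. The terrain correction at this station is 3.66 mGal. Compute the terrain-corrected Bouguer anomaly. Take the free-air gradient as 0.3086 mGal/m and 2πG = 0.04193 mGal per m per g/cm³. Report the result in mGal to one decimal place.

Free-air correction = 0.3086 × 1682.0 = 519.07 mGal
Free-air anomaly = 981315.52 − 981868.26 + (519.07) = -33.67 mGal
Bouguer slab correction = 0.04193 × 1.88 × 1682.0 = 132.59 mGal
Simple Bouguer anomaly = -33.67 − (132.59) = -166.26 mGal
Complete Bouguer anomaly = -166.26 + 3.66 = -162.60 mGal

-162.6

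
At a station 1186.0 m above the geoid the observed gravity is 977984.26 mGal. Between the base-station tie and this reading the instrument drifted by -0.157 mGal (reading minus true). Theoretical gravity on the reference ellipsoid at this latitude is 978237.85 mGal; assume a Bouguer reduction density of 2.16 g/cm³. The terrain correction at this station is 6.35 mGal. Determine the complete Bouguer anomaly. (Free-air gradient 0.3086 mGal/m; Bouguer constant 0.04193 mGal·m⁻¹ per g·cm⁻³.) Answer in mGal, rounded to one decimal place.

Drift-corrected reading = 977984.26 − (-0.157) = 977984.417 mGal
Free-air correction = 0.3086 × 1186.0 = 366.00 mGal
Free-air anomaly = 977984.417 − 978237.85 + (366.00) = 112.567 mGal
Bouguer slab correction = 0.04193 × 2.16 × 1186.0 = 107.41 mGal
Simple Bouguer anomaly = 112.567 − (107.41) = 5.157 mGal
Complete Bouguer anomaly = 5.157 + 6.35 = 11.507 mGal

11.5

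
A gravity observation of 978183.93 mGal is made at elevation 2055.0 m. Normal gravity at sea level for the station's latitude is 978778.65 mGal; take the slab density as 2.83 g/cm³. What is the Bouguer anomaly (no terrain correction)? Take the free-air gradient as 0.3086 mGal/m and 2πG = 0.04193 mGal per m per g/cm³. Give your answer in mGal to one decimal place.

-204.4

Free-air correction = 0.3086 × 2055.0 = 634.17 mGal
Free-air anomaly = 978183.93 − 978778.65 + (634.17) = 39.45 mGal
Bouguer slab correction = 0.04193 × 2.83 × 2055.0 = 243.85 mGal
Simple Bouguer anomaly = 39.45 − (243.85) = -204.40 mGal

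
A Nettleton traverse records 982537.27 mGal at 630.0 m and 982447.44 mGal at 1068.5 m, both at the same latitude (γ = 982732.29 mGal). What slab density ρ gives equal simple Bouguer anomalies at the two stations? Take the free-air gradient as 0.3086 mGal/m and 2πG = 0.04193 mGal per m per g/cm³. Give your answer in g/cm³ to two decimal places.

Δg_obs = 982447.44 − 982537.27 = -89.83 mGal over Δh = 1068.5 − 630.0 = 438.5 m
Equal Bouguer anomalies ⇒ Δg_obs + (0.3086 − 0.04193ρ)·Δh = 0
0.3086 − 0.04193ρ = −Δg_obs/Δh = 0.20486
ρ = (0.3086 − 0.20486) / 0.04193 = 2.47 g/cm³

2.47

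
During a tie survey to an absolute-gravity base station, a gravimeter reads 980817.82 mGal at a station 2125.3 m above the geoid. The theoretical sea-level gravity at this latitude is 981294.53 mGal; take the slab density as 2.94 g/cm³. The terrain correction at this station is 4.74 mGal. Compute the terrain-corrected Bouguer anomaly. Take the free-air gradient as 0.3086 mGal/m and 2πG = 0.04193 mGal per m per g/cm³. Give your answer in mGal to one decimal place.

-78.1

Free-air correction = 0.3086 × 2125.3 = 655.87 mGal
Free-air anomaly = 980817.82 − 981294.53 + (655.87) = 179.16 mGal
Bouguer slab correction = 0.04193 × 2.94 × 2125.3 = 261.99 mGal
Simple Bouguer anomaly = 179.16 − (261.99) = -82.83 mGal
Complete Bouguer anomaly = -82.83 + 4.74 = -78.09 mGal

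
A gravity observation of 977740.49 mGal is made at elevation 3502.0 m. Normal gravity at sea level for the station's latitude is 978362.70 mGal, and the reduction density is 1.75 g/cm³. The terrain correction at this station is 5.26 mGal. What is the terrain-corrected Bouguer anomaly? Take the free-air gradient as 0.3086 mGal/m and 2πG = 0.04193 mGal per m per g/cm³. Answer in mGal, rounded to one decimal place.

206.8

Free-air correction = 0.3086 × 3502.0 = 1080.72 mGal
Free-air anomaly = 977740.49 − 978362.70 + (1080.72) = 458.51 mGal
Bouguer slab correction = 0.04193 × 1.75 × 3502.0 = 256.97 mGal
Simple Bouguer anomaly = 458.51 − (256.97) = 201.54 mGal
Complete Bouguer anomaly = 201.54 + 5.26 = 206.80 mGal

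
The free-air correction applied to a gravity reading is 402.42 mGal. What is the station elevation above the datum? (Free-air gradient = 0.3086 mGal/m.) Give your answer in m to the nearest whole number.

1304

h = 402.42 / 0.3086 = 1304.02 m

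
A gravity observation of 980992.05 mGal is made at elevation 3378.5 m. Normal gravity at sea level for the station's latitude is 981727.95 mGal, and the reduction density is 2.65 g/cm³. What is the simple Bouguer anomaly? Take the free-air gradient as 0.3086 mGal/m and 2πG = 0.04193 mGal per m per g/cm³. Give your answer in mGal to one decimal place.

-68.7

Free-air correction = 0.3086 × 3378.5 = 1042.61 mGal
Free-air anomaly = 980992.05 − 981727.95 + (1042.61) = 306.71 mGal
Bouguer slab correction = 0.04193 × 2.65 × 3378.5 = 375.40 mGal
Simple Bouguer anomaly = 306.71 − (375.40) = -68.69 mGal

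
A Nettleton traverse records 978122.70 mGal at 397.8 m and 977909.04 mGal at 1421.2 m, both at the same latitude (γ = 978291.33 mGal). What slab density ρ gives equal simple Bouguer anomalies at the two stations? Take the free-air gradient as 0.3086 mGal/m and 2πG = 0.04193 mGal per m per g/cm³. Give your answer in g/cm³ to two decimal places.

2.38

Δg_obs = 977909.04 − 978122.70 = -213.66 mGal over Δh = 1421.2 − 397.8 = 1023.4 m
Equal Bouguer anomalies ⇒ Δg_obs + (0.3086 − 0.04193ρ)·Δh = 0
0.3086 − 0.04193ρ = −Δg_obs/Δh = 0.20877
ρ = (0.3086 − 0.20877) / 0.04193 = 2.38 g/cm³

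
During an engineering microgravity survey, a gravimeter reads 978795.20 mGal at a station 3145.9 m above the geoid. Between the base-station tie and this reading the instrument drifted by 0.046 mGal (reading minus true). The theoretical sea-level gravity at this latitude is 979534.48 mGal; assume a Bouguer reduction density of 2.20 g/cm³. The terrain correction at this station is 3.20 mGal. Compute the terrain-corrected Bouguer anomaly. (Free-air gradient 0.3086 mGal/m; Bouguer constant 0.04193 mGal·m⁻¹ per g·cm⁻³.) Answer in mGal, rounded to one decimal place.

-55.5

Drift-corrected reading = 978795.20 − (0.046) = 978795.154 mGal
Free-air correction = 0.3086 × 3145.9 = 970.82 mGal
Free-air anomaly = 978795.154 − 979534.48 + (970.82) = 231.494 mGal
Bouguer slab correction = 0.04193 × 2.20 × 3145.9 = 290.20 mGal
Simple Bouguer anomaly = 231.494 − (290.20) = -58.706 mGal
Complete Bouguer anomaly = -58.706 + 3.20 = -55.506 mGal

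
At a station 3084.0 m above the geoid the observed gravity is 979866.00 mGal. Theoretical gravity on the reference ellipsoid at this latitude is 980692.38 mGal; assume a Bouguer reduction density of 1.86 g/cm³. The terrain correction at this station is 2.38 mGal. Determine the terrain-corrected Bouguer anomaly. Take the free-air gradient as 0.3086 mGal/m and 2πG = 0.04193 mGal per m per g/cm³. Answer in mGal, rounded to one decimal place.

-112.8

Free-air correction = 0.3086 × 3084.0 = 951.72 mGal
Free-air anomaly = 979866.00 − 980692.38 + (951.72) = 125.34 mGal
Bouguer slab correction = 0.04193 × 1.86 × 3084.0 = 240.52 mGal
Simple Bouguer anomaly = 125.34 − (240.52) = -115.18 mGal
Complete Bouguer anomaly = -115.18 + 2.38 = -112.80 mGal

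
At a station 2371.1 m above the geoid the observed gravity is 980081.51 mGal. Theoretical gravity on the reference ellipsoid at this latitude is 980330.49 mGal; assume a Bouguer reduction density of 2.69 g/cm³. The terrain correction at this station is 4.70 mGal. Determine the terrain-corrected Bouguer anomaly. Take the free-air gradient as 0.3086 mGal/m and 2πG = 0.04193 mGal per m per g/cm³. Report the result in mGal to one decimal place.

Free-air correction = 0.3086 × 2371.1 = 731.72 mGal
Free-air anomaly = 980081.51 − 980330.49 + (731.72) = 482.74 mGal
Bouguer slab correction = 0.04193 × 2.69 × 2371.1 = 267.44 mGal
Simple Bouguer anomaly = 482.74 − (267.44) = 215.30 mGal
Complete Bouguer anomaly = 215.30 + 4.70 = 220.00 mGal

220.0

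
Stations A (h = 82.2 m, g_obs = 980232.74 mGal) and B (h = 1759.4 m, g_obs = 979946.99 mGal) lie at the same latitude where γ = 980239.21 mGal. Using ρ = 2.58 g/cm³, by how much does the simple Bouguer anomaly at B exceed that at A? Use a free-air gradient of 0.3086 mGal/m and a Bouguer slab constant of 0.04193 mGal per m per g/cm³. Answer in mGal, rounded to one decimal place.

Δg_SB(A) = 980232.74 − 980239.21 + 0.3086×82.2 − 0.04193×2.58×82.2 = 10.00 mGal
Δg_SB(B) = 979946.99 − 980239.21 + 0.3086×1759.4 − 0.04193×2.58×1759.4 = 60.40 mGal
Difference = 60.40 − (10.00) = 50.40 mGal

50.4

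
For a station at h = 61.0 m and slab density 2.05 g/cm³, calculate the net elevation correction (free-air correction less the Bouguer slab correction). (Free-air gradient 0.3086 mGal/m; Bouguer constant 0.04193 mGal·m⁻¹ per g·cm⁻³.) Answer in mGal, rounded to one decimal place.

13.6

Combined gradient = 0.3086 − 0.04193 × 2.05 = 0.2226435 mGal/m
Combined elevation correction = 0.2226435 × 61.0 = 13.6 mGal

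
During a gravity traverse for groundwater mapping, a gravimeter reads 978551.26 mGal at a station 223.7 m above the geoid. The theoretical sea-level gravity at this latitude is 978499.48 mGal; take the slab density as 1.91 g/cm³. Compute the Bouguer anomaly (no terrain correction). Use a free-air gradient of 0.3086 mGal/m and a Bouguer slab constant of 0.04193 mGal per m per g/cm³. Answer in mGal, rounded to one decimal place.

Free-air correction = 0.3086 × 223.7 = 69.03 mGal
Free-air anomaly = 978551.26 − 978499.48 + (69.03) = 120.81 mGal
Bouguer slab correction = 0.04193 × 1.91 × 223.7 = 17.92 mGal
Simple Bouguer anomaly = 120.81 − (17.92) = 102.89 mGal

102.9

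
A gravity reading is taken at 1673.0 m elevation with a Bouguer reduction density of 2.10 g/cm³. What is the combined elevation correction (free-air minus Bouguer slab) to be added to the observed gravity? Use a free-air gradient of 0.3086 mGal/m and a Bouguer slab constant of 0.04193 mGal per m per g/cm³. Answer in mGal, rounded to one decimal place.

369.0

Combined gradient = 0.3086 − 0.04193 × 2.10 = 0.2205470 mGal/m
Combined elevation correction = 0.2205470 × 1673.0 = 369.0 mGal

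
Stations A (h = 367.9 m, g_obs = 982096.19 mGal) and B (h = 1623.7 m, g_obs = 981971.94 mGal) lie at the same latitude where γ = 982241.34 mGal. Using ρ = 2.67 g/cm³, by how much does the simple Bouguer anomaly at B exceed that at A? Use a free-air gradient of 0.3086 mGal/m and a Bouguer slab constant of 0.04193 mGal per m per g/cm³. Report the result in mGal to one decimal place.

122.7

Δg_SB(A) = 982096.19 − 982241.34 + 0.3086×367.9 − 0.04193×2.67×367.9 = -72.80 mGal
Δg_SB(B) = 981971.94 − 982241.34 + 0.3086×1623.7 − 0.04193×2.67×1623.7 = 49.90 mGal
Difference = 49.90 − (-72.80) = 122.70 mGal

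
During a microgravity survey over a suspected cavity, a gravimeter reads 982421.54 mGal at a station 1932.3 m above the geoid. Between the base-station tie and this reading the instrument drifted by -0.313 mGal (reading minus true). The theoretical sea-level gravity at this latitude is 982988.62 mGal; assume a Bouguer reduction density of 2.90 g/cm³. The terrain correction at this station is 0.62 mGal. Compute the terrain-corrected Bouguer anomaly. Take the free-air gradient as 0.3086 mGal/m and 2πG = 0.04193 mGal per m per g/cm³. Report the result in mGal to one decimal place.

-204.8

Drift-corrected reading = 982421.54 − (-0.313) = 982421.853 mGal
Free-air correction = 0.3086 × 1932.3 = 596.31 mGal
Free-air anomaly = 982421.853 − 982988.62 + (596.31) = 29.543 mGal
Bouguer slab correction = 0.04193 × 2.90 × 1932.3 = 234.96 mGal
Simple Bouguer anomaly = 29.543 − (234.96) = -205.417 mGal
Complete Bouguer anomaly = -205.417 + 0.62 = -204.797 mGal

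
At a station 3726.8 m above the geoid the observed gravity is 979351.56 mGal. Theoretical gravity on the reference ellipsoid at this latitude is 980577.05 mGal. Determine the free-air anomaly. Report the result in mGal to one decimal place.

Free-air correction = 0.3086 × 3726.8 = 1150.09 mGal
Free-air anomaly = 979351.56 − 980577.05 + (1150.09) = -75.40 mGal

-75.4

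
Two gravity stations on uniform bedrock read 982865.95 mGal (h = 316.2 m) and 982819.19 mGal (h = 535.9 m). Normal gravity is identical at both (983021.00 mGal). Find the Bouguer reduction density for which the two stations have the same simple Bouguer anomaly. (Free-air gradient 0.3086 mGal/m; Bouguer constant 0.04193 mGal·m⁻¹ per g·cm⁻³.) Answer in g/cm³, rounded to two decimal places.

2.28

Δg_obs = 982819.19 − 982865.95 = -46.76 mGal over Δh = 535.9 − 316.2 = 219.7 m
Equal Bouguer anomalies ⇒ Δg_obs + (0.3086 − 0.04193ρ)·Δh = 0
0.3086 − 0.04193ρ = −Δg_obs/Δh = 0.21284
ρ = (0.3086 − 0.21284) / 0.04193 = 2.28 g/cm³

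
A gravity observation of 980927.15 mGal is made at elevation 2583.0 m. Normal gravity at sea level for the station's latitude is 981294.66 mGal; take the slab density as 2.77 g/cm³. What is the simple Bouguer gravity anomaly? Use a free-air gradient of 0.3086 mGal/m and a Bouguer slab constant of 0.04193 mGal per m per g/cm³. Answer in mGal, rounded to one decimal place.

Free-air correction = 0.3086 × 2583.0 = 797.11 mGal
Free-air anomaly = 980927.15 − 981294.66 + (797.11) = 429.60 mGal
Bouguer slab correction = 0.04193 × 2.77 × 2583.0 = 300.01 mGal
Simple Bouguer anomaly = 429.60 − (300.01) = 129.59 mGal

129.6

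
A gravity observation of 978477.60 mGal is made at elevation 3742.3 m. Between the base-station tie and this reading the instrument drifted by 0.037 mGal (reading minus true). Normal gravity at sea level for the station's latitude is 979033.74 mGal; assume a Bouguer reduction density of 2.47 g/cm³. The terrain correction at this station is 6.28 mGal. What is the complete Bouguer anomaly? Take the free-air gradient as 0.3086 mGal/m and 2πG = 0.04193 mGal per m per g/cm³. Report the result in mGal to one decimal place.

217.4

Drift-corrected reading = 978477.60 − (0.037) = 978477.563 mGal
Free-air correction = 0.3086 × 3742.3 = 1154.87 mGal
Free-air anomaly = 978477.563 − 979033.74 + (1154.87) = 598.693 mGal
Bouguer slab correction = 0.04193 × 2.47 × 3742.3 = 387.58 mGal
Simple Bouguer anomaly = 598.693 − (387.58) = 211.113 mGal
Complete Bouguer anomaly = 211.113 + 6.28 = 217.393 mGal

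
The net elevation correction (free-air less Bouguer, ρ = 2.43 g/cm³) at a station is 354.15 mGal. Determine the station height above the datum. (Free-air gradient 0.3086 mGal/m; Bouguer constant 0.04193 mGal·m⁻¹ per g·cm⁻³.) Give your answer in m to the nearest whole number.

1713

Combined gradient = 0.3086 − 0.04193 × 2.43 = 0.2067101 mGal/m
h = 354.15 / 0.2067101 = 1713.27 m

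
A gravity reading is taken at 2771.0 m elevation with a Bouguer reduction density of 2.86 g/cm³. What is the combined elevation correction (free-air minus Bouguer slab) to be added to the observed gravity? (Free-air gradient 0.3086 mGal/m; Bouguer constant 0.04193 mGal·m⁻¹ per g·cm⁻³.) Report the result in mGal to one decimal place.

Combined gradient = 0.3086 − 0.04193 × 2.86 = 0.1886802 mGal/m
Combined elevation correction = 0.1886802 × 2771.0 = 522.8 mGal

522.8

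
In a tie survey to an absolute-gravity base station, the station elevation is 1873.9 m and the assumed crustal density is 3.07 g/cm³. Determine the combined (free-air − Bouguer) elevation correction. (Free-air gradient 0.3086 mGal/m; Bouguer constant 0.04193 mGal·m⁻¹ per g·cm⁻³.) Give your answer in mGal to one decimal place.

337.1

Combined gradient = 0.3086 − 0.04193 × 3.07 = 0.1798749 mGal/m
Combined elevation correction = 0.1798749 × 1873.9 = 337.1 mGal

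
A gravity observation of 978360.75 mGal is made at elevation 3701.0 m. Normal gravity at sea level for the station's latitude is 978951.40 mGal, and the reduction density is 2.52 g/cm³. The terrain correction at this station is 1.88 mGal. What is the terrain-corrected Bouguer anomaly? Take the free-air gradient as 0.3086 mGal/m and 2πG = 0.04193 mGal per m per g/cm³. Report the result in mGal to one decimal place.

162.3

Free-air correction = 0.3086 × 3701.0 = 1142.13 mGal
Free-air anomaly = 978360.75 − 978951.40 + (1142.13) = 551.48 mGal
Bouguer slab correction = 0.04193 × 2.52 × 3701.0 = 391.06 mGal
Simple Bouguer anomaly = 551.48 − (391.06) = 160.42 mGal
Complete Bouguer anomaly = 160.42 + 1.88 = 162.30 mGal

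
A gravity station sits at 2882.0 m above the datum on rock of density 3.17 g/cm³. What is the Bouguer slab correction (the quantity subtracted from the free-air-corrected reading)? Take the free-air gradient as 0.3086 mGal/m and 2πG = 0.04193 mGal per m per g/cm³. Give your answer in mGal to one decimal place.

Bouguer slab correction = 0.04193 × 3.17 × 2882.0 = 383.1 mGal

383.1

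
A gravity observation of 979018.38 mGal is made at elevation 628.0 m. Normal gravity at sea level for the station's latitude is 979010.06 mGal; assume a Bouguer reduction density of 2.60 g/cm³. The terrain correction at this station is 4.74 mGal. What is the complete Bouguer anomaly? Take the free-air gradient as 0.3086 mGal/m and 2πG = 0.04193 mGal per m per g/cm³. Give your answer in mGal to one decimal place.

138.4

Free-air correction = 0.3086 × 628.0 = 193.80 mGal
Free-air anomaly = 979018.38 − 979010.06 + (193.80) = 202.12 mGal
Bouguer slab correction = 0.04193 × 2.60 × 628.0 = 68.46 mGal
Simple Bouguer anomaly = 202.12 − (68.46) = 133.66 mGal
Complete Bouguer anomaly = 133.66 + 4.74 = 138.40 mGal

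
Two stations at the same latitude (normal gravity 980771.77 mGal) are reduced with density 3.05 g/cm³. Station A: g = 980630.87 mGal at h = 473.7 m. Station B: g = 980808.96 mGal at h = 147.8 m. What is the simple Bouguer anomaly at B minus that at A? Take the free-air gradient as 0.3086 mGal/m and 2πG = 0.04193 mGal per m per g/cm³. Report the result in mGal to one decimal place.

119.2

Δg_SB(A) = 980630.87 − 980771.77 + 0.3086×473.7 − 0.04193×3.05×473.7 = -55.30 mGal
Δg_SB(B) = 980808.96 − 980771.77 + 0.3086×147.8 − 0.04193×3.05×147.8 = 63.90 mGal
Difference = 63.90 − (-55.30) = 119.20 mGal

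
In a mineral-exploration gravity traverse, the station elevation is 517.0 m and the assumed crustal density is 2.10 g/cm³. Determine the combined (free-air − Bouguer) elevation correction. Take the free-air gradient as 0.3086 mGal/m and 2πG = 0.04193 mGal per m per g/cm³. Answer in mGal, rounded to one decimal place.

Combined gradient = 0.3086 − 0.04193 × 2.10 = 0.2205470 mGal/m
Combined elevation correction = 0.2205470 × 517.0 = 114.0 mGal

114.0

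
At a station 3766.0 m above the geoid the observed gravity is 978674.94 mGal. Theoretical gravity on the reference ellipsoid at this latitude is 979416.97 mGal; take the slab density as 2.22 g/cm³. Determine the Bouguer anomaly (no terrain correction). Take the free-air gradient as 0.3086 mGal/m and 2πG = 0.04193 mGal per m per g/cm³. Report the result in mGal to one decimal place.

69.6

Free-air correction = 0.3086 × 3766.0 = 1162.19 mGal
Free-air anomaly = 978674.94 − 979416.97 + (1162.19) = 420.16 mGal
Bouguer slab correction = 0.04193 × 2.22 × 3766.0 = 350.56 mGal
Simple Bouguer anomaly = 420.16 − (350.56) = 69.60 mGal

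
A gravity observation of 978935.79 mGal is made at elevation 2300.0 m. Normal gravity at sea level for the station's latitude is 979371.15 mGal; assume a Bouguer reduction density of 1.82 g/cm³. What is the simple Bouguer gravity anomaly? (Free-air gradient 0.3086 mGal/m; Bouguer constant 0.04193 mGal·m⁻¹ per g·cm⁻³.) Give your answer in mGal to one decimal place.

Free-air correction = 0.3086 × 2300.0 = 709.78 mGal
Free-air anomaly = 978935.79 − 979371.15 + (709.78) = 274.42 mGal
Bouguer slab correction = 0.04193 × 1.82 × 2300.0 = 175.52 mGal
Simple Bouguer anomaly = 274.42 − (175.52) = 98.90 mGal

98.9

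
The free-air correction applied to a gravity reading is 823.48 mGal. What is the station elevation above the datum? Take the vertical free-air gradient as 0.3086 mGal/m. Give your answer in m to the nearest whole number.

h = 823.48 / 0.3086 = 2668.44 m

2668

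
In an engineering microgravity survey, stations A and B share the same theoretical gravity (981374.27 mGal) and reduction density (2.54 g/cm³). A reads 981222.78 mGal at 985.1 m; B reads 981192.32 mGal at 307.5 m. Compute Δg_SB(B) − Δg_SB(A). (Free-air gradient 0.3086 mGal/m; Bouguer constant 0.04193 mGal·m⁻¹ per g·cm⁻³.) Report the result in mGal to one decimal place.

-167.4

Δg_SB(A) = 981222.78 − 981374.27 + 0.3086×985.1 − 0.04193×2.54×985.1 = 47.60 mGal
Δg_SB(B) = 981192.32 − 981374.27 + 0.3086×307.5 − 0.04193×2.54×307.5 = -119.80 mGal
Difference = -119.80 − (47.60) = -167.40 mGal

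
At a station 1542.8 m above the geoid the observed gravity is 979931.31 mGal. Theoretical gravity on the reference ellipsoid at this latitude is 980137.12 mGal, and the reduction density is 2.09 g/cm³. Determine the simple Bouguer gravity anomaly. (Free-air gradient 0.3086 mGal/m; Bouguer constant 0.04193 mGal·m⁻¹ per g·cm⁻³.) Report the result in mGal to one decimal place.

135.1

Free-air correction = 0.3086 × 1542.8 = 476.11 mGal
Free-air anomaly = 979931.31 − 980137.12 + (476.11) = 270.30 mGal
Bouguer slab correction = 0.04193 × 2.09 × 1542.8 = 135.20 mGal
Simple Bouguer anomaly = 270.30 − (135.20) = 135.10 mGal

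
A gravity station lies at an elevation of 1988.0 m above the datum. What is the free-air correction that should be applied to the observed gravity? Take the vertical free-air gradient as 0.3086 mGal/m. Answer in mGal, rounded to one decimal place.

613.5

Free-air correction = 0.3086 × 1988.0 = 613.5 mGal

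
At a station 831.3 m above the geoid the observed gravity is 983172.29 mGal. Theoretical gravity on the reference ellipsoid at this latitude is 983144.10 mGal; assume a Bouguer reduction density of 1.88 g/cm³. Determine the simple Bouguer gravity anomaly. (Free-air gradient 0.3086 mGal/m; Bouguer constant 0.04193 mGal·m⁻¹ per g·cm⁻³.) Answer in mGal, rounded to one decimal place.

219.2

Free-air correction = 0.3086 × 831.3 = 256.54 mGal
Free-air anomaly = 983172.29 − 983144.10 + (256.54) = 284.73 mGal
Bouguer slab correction = 0.04193 × 1.88 × 831.3 = 65.53 mGal
Simple Bouguer anomaly = 284.73 − (65.53) = 219.20 mGal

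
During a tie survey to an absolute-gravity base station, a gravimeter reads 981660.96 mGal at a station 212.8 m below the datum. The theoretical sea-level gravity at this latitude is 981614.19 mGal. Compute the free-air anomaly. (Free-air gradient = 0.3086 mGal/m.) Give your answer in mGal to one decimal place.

Free-air correction = 0.3086 × -212.8 = -65.67 mGal
Free-air anomaly = 981660.96 − 981614.19 + (-65.67) = -18.90 mGal

-18.9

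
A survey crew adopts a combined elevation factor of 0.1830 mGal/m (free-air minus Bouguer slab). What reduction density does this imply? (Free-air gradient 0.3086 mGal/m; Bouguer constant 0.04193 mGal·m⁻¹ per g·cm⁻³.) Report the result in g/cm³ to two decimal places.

0.1830 = 0.3086 − 0.04193 × ρ
ρ = (0.3086 − 0.1830) / 0.04193 = 3.00 g/cm³

3.00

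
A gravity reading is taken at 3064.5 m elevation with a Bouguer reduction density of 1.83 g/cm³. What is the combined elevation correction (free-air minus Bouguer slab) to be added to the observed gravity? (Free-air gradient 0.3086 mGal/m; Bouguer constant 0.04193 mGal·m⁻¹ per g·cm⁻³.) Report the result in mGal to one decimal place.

710.6

Combined gradient = 0.3086 − 0.04193 × 1.83 = 0.2318681 mGal/m
Combined elevation correction = 0.2318681 × 3064.5 = 710.6 mGal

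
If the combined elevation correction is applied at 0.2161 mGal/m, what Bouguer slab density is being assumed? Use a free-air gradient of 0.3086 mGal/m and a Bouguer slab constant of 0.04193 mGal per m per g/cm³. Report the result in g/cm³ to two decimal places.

0.2161 = 0.3086 − 0.04193 × ρ
ρ = (0.3086 − 0.2161) / 0.04193 = 2.21 g/cm³

2.21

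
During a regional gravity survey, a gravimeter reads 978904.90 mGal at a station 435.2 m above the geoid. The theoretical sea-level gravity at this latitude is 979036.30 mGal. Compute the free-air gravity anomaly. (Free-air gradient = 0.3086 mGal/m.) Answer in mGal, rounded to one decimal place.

2.9

Free-air correction = 0.3086 × 435.2 = 134.30 mGal
Free-air anomaly = 978904.90 − 979036.30 + (134.30) = 2.90 mGal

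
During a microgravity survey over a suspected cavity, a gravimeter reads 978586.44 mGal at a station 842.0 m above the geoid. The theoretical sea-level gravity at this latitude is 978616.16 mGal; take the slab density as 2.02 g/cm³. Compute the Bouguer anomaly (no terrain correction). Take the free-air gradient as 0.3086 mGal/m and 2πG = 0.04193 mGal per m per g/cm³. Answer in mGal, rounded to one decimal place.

Free-air correction = 0.3086 × 842.0 = 259.84 mGal
Free-air anomaly = 978586.44 − 978616.16 + (259.84) = 230.12 mGal
Bouguer slab correction = 0.04193 × 2.02 × 842.0 = 71.32 mGal
Simple Bouguer anomaly = 230.12 − (71.32) = 158.80 mGal

158.8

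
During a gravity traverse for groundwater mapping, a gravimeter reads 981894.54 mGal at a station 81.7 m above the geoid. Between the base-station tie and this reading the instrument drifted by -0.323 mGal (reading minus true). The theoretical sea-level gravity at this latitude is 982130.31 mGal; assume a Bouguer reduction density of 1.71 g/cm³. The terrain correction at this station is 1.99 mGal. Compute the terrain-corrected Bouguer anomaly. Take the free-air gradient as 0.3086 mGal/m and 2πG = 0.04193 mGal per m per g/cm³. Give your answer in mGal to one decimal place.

-214.1

Drift-corrected reading = 981894.54 − (-0.323) = 981894.863 mGal
Free-air correction = 0.3086 × 81.7 = 25.21 mGal
Free-air anomaly = 981894.863 − 982130.31 + (25.21) = -210.237 mGal
Bouguer slab correction = 0.04193 × 1.71 × 81.7 = 5.86 mGal
Simple Bouguer anomaly = -210.237 − (5.86) = -216.097 mGal
Complete Bouguer anomaly = -216.097 + 1.99 = -214.107 mGal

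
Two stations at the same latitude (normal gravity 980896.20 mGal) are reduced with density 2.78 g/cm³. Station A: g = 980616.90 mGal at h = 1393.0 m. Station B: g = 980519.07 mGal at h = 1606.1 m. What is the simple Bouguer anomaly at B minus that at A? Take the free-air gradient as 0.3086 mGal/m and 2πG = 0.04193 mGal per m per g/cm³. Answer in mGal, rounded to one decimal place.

-56.9

Δg_SB(A) = 980616.90 − 980896.20 + 0.3086×1393.0 − 0.04193×2.78×1393.0 = -11.80 mGal
Δg_SB(B) = 980519.07 − 980896.20 + 0.3086×1606.1 − 0.04193×2.78×1606.1 = -68.70 mGal
Difference = -68.70 − (-11.80) = -56.90 mGal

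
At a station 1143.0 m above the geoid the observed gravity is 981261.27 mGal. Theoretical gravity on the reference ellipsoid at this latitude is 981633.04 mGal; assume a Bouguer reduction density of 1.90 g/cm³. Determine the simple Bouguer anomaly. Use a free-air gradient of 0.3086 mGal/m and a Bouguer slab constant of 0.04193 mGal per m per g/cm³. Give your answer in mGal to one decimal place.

Free-air correction = 0.3086 × 1143.0 = 352.73 mGal
Free-air anomaly = 981261.27 − 981633.04 + (352.73) = -19.04 mGal
Bouguer slab correction = 0.04193 × 1.90 × 1143.0 = 91.06 mGal
Simple Bouguer anomaly = -19.04 − (91.06) = -110.10 mGal

-110.1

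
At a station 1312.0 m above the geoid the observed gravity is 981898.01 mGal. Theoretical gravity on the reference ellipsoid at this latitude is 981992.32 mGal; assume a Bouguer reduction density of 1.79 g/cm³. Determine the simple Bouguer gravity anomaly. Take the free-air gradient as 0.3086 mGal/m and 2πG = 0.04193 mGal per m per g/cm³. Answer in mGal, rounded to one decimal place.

212.1

Free-air correction = 0.3086 × 1312.0 = 404.88 mGal
Free-air anomaly = 981898.01 − 981992.32 + (404.88) = 310.57 mGal
Bouguer slab correction = 0.04193 × 1.79 × 1312.0 = 98.47 mGal
Simple Bouguer anomaly = 310.57 − (98.47) = 212.10 mGal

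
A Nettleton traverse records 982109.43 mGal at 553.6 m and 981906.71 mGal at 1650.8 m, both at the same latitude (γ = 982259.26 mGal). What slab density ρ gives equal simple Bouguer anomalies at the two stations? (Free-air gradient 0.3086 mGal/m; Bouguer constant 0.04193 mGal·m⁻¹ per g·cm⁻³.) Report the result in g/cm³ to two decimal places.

Δg_obs = 981906.71 − 982109.43 = -202.72 mGal over Δh = 1650.8 − 553.6 = 1097.2 m
Equal Bouguer anomalies ⇒ Δg_obs + (0.3086 − 0.04193ρ)·Δh = 0
0.3086 − 0.04193ρ = −Δg_obs/Δh = 0.18476
ρ = (0.3086 − 0.18476) / 0.04193 = 2.95 g/cm³

2.95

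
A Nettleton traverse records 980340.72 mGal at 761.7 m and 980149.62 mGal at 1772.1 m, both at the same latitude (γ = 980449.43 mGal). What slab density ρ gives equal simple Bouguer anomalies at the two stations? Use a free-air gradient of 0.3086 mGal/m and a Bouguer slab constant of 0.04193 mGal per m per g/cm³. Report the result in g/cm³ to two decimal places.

2.85

Δg_obs = 980149.62 − 980340.72 = -191.10 mGal over Δh = 1772.1 − 761.7 = 1010.4 m
Equal Bouguer anomalies ⇒ Δg_obs + (0.3086 − 0.04193ρ)·Δh = 0
0.3086 − 0.04193ρ = −Δg_obs/Δh = 0.18913
ρ = (0.3086 − 0.18913) / 0.04193 = 2.85 g/cm³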